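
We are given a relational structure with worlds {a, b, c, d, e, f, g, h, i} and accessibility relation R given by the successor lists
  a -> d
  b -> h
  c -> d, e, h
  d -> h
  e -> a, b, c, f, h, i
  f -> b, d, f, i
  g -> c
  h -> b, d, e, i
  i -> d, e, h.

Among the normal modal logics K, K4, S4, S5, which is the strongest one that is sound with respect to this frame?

K

Transitive (axiom 4): no — a R d and d R h, but not a R h.
Reflexive (axiom T): no — a is not related to itself.
Euclidean (axiom 5): no — c R d and c R e, but not d R e.
So F validates K; K4 would additionally require R to be transitive. The strongest is K.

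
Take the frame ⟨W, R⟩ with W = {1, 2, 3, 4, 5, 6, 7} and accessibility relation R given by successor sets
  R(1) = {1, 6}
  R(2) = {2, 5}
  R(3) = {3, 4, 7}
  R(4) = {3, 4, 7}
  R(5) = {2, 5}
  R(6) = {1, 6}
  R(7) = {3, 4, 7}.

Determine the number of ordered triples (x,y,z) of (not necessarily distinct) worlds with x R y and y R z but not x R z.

0

R is transitive; there are no such tuples.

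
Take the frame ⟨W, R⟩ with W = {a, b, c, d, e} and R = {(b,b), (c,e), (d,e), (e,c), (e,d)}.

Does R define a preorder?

Reflexive: no — a is not related to itself.
Transitive: no — c R e and e R d, but not c R d.
So R is not a preorder.

No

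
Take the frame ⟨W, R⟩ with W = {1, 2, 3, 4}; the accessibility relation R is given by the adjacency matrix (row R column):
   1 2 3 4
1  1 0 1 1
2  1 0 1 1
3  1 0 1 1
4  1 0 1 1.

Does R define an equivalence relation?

Reflexive: no — 2 is not related to itself.
Symmetric: no — 2 R 1 but not 1 R 2.
Transitive: yes — every two-step R-path is closed by a direct edge.
So R is not an equivalence relation.

No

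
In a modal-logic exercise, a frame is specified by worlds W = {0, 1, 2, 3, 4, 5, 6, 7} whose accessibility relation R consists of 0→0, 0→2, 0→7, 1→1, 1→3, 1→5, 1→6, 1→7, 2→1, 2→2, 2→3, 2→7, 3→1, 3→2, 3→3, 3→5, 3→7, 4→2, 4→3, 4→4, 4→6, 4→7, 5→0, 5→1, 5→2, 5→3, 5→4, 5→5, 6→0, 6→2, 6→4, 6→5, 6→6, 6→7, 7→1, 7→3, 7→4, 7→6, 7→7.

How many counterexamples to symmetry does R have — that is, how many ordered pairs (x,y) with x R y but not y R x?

Enumerating: (0,2), (0,7), (1,6), (2,1), (2,7), (4,2), (4,3), (5,0), (5,2), (5,4), (6,0), (6,2), (6,5).

13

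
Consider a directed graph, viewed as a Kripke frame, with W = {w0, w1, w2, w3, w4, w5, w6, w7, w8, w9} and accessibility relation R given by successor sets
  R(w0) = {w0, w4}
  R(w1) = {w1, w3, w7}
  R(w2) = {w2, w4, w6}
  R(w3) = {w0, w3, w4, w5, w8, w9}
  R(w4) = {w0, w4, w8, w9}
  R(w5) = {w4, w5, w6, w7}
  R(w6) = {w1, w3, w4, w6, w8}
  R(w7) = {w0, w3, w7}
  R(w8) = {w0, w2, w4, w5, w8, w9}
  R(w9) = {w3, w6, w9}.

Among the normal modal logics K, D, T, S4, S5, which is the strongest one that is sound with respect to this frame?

Serial (axiom D): yes — every world has a successor (e.g. w0 R w0).
Reflexive (axiom T): yes — every world is R-related to itself.
Transitive (axiom 4): no — w0 R w4 and w4 R w8, but not w0 R w8.
Euclidean (axiom 5): no — w1 R w3 and w1 R w7, but not w3 R w7.
So F validates K, D, T; S4 would additionally require R to be transitive. The strongest is T.

T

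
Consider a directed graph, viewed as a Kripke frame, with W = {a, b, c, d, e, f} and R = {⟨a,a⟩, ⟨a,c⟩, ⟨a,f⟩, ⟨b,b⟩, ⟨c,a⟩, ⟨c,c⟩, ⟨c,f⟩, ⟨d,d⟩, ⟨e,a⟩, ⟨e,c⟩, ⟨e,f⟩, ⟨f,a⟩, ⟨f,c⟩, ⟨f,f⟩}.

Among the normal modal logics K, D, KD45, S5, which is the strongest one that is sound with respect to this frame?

Serial (axiom D): yes — every world has a successor (e.g. a R a).
Euclidean (axiom 5): yes — any two successors of a common world are R-related.
Transitive (axiom 4): yes — every two-step R-path is closed by a direct edge.
Reflexive (axiom T): no — e is not related to itself.
So F validates K, D, KD45; S5 would additionally require R to be reflexive. The strongest is KD45.

KD45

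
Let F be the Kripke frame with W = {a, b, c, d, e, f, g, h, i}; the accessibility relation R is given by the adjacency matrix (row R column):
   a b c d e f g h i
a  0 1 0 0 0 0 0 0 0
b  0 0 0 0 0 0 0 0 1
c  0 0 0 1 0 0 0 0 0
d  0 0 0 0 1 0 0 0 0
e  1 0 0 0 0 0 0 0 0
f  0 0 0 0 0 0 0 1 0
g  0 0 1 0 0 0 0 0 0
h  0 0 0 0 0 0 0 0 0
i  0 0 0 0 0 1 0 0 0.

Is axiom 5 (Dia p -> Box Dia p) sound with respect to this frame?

By correspondence theory, 5 is valid on a frame iff R is Euclidean.
Euclidean: no — a R b and a R b, but not b R b.

No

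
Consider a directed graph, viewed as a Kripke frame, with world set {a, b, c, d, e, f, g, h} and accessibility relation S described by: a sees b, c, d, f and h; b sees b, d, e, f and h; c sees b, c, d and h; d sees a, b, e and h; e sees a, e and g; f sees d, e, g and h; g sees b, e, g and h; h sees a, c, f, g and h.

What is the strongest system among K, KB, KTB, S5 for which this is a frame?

Symmetric (axiom B): no — a S b but not b S a.
Reflexive (axiom T): no — a is not related to itself.
Euclidean (axiom 5): no — a S b and a S c, but not b S c.
So F validates K; KB would additionally require S to be symmetric. The strongest is K.

K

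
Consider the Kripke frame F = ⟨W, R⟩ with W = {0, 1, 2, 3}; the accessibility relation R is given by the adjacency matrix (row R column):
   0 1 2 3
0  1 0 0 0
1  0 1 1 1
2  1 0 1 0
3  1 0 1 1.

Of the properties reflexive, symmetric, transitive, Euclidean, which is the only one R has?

Reflexive: yes — every world is R-related to itself.
Symmetric: no — 1 R 2 but not 2 R 1.
Transitive: no — 1 R 2 and 2 R 0, but not 1 R 0.
Euclidean: no — 1 R 2 and 1 R 3, but not 2 R 3.
Only reflexive holds.

reflexive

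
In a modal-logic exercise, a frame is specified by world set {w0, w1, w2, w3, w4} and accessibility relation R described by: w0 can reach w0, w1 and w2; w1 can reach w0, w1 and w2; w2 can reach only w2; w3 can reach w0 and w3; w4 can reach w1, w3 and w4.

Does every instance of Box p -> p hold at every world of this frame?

By correspondence theory, T is valid on a frame iff R is reflexive.
Reflexive: yes — every world is R-related to itself.

Yes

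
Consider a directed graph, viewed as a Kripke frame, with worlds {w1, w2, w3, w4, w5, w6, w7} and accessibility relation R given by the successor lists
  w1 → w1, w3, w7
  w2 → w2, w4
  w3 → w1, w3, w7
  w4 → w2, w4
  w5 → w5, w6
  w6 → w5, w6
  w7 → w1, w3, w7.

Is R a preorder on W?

Yes

Reflexive: yes — every world is R-related to itself.
Transitive: yes — every two-step R-path is closed by a direct edge.
So R is a preorder.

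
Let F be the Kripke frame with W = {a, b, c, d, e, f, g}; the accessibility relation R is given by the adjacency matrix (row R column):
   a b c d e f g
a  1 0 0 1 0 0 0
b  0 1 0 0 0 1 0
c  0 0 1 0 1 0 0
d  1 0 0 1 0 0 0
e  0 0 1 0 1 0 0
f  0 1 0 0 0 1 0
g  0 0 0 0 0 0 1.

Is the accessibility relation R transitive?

Yes

Transitive: yes — every two-step R-path is closed by a direct edge.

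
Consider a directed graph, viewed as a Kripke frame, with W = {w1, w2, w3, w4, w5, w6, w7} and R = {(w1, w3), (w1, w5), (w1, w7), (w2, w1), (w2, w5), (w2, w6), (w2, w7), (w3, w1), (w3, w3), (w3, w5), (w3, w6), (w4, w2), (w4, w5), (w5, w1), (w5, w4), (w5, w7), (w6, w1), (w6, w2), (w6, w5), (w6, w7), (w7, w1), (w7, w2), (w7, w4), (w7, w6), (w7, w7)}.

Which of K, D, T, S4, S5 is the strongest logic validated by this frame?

D

Serial (axiom D): yes — every world has a successor (e.g. w1 R w3).
Reflexive (axiom T): no — w1 is not related to itself.
Transitive (axiom 4): no — w1 R w3 and w3 R w6, but not w1 R w6.
Euclidean (axiom 5): no — w1 R w3 and w1 R w7, but not w3 R w7.
So F validates K, D; T would additionally require R to be reflexive. The strongest is D.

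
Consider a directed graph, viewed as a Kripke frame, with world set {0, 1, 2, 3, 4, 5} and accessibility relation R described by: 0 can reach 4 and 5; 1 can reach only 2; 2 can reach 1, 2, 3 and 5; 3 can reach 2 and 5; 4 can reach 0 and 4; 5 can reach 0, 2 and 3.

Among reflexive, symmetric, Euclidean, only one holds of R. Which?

symmetric

Reflexive: no — 0 is not related to itself.
Symmetric: yes — every pair in R has its reverse in R.
Euclidean: no — 0 R 4 and 0 R 5, but not 4 R 5.
Only symmetric holds.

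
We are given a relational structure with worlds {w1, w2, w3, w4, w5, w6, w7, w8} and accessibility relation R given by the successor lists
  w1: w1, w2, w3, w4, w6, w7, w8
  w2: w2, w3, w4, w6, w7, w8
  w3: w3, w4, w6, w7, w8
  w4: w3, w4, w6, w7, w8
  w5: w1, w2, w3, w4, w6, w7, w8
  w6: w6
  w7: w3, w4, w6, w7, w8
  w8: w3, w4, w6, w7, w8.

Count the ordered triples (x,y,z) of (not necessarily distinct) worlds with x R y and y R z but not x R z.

0

R is transitive; there are no such tuples.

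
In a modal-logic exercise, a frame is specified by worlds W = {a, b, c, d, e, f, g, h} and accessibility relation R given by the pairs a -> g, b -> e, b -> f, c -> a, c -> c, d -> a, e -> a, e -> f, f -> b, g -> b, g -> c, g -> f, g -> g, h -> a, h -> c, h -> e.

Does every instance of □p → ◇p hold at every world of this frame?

Yes

Axiom D corresponds to the accessibility relation being serial.
Serial: yes — every world has a successor (e.g. a R g).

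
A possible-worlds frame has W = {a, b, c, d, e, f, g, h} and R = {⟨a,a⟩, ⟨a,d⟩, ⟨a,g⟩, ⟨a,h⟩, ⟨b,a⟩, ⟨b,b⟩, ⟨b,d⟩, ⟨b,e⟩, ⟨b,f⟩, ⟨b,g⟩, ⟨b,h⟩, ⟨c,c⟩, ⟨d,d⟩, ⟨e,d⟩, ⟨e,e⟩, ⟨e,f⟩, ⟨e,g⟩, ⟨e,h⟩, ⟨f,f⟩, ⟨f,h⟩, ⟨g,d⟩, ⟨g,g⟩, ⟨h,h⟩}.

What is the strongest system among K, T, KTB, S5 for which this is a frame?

Reflexive (axiom T): yes — every world is R-related to itself.
Symmetric (axiom B): no — a R d but not d R a.
Euclidean (axiom 5): no — a R d and a R g, but not d R g.
So F validates K, T; KTB would additionally require R to be symmetric. The strongest is T.

T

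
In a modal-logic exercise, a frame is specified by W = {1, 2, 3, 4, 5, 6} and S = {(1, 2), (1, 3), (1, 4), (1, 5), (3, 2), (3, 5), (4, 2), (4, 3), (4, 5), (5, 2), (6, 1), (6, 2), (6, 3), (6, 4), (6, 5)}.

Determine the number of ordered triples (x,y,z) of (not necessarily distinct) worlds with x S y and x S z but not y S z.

Enumerating: (1,2,2), (1,2,3), (1,2,4), (1,2,5), (1,3,3), (1,3,4), (1,4,4), (1,5,3), (1,5,4), (1,5,5), (3,2,2), (3,2,5), … and 23 more.
Total: 35.

35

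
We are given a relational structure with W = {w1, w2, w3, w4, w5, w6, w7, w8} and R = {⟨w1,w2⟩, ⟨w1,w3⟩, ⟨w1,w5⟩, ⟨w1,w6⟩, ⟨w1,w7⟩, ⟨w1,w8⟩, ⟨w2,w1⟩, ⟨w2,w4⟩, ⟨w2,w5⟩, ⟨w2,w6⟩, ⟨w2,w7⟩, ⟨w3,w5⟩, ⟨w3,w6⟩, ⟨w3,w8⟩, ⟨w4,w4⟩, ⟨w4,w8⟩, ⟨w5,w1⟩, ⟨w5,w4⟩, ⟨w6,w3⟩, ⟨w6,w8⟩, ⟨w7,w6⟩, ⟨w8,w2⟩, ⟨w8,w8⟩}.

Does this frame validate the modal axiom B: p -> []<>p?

No

Axiom B corresponds to the accessibility relation being symmetric.
Symmetric: no — w1 R w3 but not w3 R w1.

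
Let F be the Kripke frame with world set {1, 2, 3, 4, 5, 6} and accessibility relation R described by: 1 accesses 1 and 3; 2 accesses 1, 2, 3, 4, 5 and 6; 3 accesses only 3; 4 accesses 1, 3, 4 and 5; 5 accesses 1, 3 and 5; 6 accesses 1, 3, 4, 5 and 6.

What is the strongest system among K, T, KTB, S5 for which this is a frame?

Reflexive (axiom T): yes — every world is R-related to itself.
Symmetric (axiom B): no — 1 R 3 but not 3 R 1.
Euclidean (axiom 5): no — 2 R 1 and 2 R 4, but not 1 R 4.
So F validates K, T; KTB would additionally require R to be symmetric. The strongest is T.

T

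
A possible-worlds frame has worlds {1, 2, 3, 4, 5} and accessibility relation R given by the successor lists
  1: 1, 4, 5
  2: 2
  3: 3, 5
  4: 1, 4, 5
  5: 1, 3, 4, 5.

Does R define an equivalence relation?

Reflexive: yes — every world is R-related to itself.
Symmetric: yes — every pair in R has its reverse in R.
Transitive: no — 1 R 5 and 5 R 3, but not 1 R 3.
So R is not an equivalence relation.

No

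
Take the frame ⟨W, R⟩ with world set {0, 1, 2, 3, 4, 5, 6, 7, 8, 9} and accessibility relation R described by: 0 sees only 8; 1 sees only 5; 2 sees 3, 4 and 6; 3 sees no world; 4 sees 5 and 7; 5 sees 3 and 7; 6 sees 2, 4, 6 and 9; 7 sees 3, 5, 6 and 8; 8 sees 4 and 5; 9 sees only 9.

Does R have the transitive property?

Transitive: no — 0 R 8 and 8 R 4, but not 0 R 4.

No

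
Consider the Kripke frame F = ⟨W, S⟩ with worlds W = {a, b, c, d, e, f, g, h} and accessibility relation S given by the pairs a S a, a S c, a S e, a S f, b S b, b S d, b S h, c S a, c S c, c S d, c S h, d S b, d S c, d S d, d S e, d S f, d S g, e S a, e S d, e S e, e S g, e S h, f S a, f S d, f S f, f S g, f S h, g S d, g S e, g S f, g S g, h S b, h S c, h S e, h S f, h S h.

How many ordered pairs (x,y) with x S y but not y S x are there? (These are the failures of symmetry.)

S is symmetric; there are no such tuples.

0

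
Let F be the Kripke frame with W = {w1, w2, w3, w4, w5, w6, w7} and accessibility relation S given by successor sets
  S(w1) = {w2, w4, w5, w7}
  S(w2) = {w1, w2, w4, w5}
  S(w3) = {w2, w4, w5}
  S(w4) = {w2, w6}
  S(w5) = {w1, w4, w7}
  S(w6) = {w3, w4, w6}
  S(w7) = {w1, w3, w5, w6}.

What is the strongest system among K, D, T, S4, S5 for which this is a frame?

D

Serial (axiom D): yes — every world has a successor (e.g. w1 S w2).
Reflexive (axiom T): no — w1 is not related to itself.
Transitive (axiom 4): no — w1 S w4 and w4 S w6, but not w1 S w6.
Euclidean (axiom 5): no — w1 S w2 and w1 S w7, but not w2 S w7.
So F validates K, D; T would additionally require S to be reflexive. The strongest is D.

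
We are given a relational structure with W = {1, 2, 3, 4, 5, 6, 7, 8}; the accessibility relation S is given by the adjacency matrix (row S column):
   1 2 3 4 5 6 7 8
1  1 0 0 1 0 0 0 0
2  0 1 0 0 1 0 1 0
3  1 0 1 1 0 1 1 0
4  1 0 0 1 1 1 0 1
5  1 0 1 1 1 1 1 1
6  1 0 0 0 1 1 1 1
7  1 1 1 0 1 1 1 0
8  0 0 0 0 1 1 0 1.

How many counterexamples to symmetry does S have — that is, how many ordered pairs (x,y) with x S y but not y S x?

10

Enumerating: (2,5), (3,1), (3,4), (3,6), (4,6), (4,8), (5,1), (5,3), (6,1), (7,1).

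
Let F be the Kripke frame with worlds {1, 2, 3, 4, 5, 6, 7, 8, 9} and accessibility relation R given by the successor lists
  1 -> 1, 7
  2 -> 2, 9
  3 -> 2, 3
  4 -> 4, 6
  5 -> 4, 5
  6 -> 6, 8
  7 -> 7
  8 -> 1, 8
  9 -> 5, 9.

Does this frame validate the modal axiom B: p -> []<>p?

No

The schema B characterises exactly the symmetric frames.
Symmetric: no — 1 R 7 but not 7 R 1.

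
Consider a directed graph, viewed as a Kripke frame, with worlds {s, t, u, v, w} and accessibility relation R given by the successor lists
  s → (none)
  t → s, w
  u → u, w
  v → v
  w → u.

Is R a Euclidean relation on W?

No

Euclidean: no — t R s and t R w, but not s R w.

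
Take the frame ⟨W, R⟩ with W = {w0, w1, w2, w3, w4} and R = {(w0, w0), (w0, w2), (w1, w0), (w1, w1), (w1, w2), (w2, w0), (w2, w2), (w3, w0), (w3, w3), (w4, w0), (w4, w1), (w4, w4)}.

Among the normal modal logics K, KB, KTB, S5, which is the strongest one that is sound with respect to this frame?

Symmetric (axiom B): no — w1 R w0 but not w0 R w1.
Reflexive (axiom T): yes — every world is R-related to itself.
Euclidean (axiom 5): no — w4 R w0 and w4 R w1, but not w0 R w1.
So F validates K; KB would additionally require R to be symmetric. The strongest is K.

K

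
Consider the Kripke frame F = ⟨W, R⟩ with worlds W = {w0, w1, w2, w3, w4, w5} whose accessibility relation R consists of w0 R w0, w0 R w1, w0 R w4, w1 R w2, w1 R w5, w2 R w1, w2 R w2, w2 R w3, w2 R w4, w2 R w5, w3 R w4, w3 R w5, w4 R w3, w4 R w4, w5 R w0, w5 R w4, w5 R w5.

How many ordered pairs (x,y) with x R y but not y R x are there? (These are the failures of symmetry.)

Enumerating: (w0,w1), (w0,w4), (w1,w5), (w2,w3), (w2,w4), (w2,w5), (w3,w5), (w5,w0), (w5,w4).

9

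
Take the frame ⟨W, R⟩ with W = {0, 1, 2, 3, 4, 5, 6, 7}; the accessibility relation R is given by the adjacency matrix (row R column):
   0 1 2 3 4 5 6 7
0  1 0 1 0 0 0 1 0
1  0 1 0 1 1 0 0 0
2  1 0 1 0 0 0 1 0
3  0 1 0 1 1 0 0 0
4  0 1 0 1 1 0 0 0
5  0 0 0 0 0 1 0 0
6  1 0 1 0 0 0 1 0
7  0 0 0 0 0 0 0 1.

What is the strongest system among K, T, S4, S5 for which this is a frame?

S5

Reflexive (axiom T): yes — every world is R-related to itself.
Transitive (axiom 4): yes — every two-step R-path is closed by a direct edge.
Euclidean (axiom 5): yes — any two successors of a common world are R-related.
So F validates K, T, S4, S5. The strongest is S5.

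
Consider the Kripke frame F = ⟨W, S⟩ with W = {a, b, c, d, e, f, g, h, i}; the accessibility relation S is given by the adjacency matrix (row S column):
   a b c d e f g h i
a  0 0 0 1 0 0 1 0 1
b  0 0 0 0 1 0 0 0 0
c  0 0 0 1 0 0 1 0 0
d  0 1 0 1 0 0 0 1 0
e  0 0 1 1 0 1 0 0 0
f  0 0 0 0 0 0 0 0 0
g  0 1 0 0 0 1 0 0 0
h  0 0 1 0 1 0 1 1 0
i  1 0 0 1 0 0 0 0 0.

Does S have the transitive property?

Transitive: no — a S d and d S b, but not a S b.

No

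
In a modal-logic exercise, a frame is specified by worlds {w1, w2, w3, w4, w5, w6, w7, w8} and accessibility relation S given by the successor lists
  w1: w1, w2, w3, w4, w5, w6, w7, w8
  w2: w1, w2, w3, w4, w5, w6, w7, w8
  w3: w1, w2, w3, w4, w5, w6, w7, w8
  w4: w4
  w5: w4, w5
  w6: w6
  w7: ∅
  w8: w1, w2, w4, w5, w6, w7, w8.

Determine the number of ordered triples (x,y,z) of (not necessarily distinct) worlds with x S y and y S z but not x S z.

2

Enumerating: (w8,w1,w3), (w8,w2,w3).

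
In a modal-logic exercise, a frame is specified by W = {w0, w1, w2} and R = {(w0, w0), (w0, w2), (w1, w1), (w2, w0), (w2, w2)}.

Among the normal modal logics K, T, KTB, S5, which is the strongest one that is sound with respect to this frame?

Reflexive (axiom T): yes — every world is R-related to itself.
Symmetric (axiom B): yes — every pair in R has its reverse in R.
Euclidean (axiom 5): yes — any two successors of a common world are R-related.
So F validates K, T, KTB, S5. The strongest is S5.

S5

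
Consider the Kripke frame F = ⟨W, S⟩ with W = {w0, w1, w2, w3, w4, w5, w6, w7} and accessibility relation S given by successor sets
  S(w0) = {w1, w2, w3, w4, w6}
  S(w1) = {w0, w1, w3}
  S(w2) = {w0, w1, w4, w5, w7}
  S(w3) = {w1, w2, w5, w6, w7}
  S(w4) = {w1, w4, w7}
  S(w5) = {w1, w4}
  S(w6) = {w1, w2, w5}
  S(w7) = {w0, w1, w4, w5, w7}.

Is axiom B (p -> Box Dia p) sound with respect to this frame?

By correspondence theory, B is valid on a frame iff S is symmetric.
Symmetric: no — w0 S w3 but not w3 S w0.

No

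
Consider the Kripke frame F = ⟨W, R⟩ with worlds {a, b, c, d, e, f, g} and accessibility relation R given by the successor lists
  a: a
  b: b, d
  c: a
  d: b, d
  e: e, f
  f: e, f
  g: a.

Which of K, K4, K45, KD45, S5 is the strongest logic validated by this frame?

Transitive (axiom 4): yes — every two-step R-path is closed by a direct edge.
Euclidean (axiom 5): yes — any two successors of a common world are R-related.
Serial (axiom D): yes — every world has a successor (e.g. a R a).
Reflexive (axiom T): no — c is not related to itself.
So F validates K, K4, K45, KD45; S5 would additionally require R to be reflexive. The strongest is KD45.

KD45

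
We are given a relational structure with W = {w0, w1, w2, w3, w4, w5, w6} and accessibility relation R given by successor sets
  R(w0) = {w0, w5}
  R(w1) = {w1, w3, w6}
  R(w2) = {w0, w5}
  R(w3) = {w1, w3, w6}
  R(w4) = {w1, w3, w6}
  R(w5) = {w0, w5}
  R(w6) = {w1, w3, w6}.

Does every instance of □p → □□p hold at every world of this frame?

The schema 4 characterises exactly the transitive frames.
Transitive: yes — every two-step R-path is closed by a direct edge.

Yes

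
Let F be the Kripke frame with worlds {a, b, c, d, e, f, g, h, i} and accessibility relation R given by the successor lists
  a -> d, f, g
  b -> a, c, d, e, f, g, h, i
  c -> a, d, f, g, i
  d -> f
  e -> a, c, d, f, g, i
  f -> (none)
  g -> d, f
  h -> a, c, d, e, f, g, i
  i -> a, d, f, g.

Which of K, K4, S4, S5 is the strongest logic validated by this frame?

K4

Transitive (axiom 4): yes — every two-step R-path is closed by a direct edge.
Reflexive (axiom T): no — a is not related to itself.
Euclidean (axiom 5): no — a R d and a R g, but not d R g.
So F validates K, K4; S4 would additionally require R to be reflexive. The strongest is K4.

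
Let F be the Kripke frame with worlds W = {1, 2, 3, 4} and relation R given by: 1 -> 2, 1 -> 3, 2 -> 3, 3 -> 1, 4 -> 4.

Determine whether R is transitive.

Transitive: no — 2 R 3 and 3 R 1, but not 2 R 1.

No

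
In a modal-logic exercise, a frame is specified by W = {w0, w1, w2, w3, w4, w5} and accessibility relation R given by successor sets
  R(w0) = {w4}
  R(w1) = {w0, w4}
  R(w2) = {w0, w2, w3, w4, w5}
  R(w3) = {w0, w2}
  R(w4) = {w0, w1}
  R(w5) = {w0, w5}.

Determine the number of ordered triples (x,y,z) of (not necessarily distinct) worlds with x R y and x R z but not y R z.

Enumerating: (w0,w4,w4), (w1,w0,w0), (w1,w4,w4), (w2,w0,w0), (w2,w0,w2), (w2,w0,w3), (w2,w0,w5), (w2,w3,w3), (w2,w3,w4), (w2,w3,w5), (w2,w4,w2), (w2,w4,w3), … and 12 more.
Total: 24.

24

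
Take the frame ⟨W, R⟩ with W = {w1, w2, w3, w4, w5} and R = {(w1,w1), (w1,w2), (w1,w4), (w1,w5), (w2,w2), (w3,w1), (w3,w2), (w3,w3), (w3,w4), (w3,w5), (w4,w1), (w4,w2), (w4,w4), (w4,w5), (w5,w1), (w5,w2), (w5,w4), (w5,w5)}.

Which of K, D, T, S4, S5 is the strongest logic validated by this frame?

Serial (axiom D): yes — every world has a successor (e.g. w1 R w1).
Reflexive (axiom T): yes — every world is R-related to itself.
Transitive (axiom 4): yes — every two-step R-path is closed by a direct edge.
Euclidean (axiom 5): no — w1 R w2 and w1 R w4, but not w2 R w4.
So F validates K, D, T, S4; S5 would additionally require R to be Euclidean. The strongest is S4.

S4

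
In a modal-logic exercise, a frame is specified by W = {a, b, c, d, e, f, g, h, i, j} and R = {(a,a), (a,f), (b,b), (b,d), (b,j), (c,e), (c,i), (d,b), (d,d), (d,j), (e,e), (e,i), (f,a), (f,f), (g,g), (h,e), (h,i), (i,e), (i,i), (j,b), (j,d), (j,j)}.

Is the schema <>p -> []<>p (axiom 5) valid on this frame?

Yes

Axiom 5 corresponds to the accessibility relation being Euclidean.
Euclidean: yes — any two successors of a common world are R-related.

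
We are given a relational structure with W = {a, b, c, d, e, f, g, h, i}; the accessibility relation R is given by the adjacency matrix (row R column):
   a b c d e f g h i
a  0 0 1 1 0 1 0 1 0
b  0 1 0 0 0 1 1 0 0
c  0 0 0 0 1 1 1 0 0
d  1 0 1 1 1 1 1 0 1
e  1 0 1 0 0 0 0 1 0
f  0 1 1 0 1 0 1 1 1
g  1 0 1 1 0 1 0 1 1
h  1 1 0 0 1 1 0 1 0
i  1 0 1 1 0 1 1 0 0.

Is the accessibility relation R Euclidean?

No

Euclidean: no — a R c and a R d, but not c R d.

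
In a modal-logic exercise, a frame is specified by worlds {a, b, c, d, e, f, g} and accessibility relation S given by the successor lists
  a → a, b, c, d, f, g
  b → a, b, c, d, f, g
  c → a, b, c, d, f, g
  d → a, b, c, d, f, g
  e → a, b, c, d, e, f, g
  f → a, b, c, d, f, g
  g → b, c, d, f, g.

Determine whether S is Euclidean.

No

Euclidean: no — b S g and b S a, but not g S a.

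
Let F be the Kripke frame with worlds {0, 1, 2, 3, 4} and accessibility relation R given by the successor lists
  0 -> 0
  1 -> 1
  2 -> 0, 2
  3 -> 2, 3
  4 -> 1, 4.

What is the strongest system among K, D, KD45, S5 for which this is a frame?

D

Serial (axiom D): yes — every world has a successor (e.g. 0 R 0).
Euclidean (axiom 5): no — 2 R 0 and 2 R 2, but not 0 R 2.
Transitive (axiom 4): no — 3 R 2 and 2 R 0, but not 3 R 0.
Reflexive (axiom T): yes — every world is R-related to itself.
So F validates K, D; KD45 would additionally require R to be Euclidean and transitive. The strongest is D.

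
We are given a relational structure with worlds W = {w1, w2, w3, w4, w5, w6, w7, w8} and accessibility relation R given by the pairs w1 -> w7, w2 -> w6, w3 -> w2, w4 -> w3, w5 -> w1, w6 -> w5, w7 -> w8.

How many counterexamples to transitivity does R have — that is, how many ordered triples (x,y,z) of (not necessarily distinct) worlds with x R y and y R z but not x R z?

Enumerating: (w1,w7,w8), (w2,w6,w5), (w3,w2,w6), (w4,w3,w2), (w5,w1,w7), (w6,w5,w1).

6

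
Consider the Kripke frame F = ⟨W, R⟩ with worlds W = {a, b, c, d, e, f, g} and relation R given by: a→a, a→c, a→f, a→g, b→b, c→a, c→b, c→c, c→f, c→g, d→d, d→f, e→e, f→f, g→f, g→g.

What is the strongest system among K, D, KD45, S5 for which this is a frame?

Serial (axiom D): yes — every world has a successor (e.g. a R a).
Euclidean (axiom 5): no — a R f and a R c, but not f R c.
Transitive (axiom 4): no — a R c and c R b, but not a R b.
Reflexive (axiom T): yes — every world is R-related to itself.
So F validates K, D; KD45 would additionally require R to be Euclidean and transitive. The strongest is D.

D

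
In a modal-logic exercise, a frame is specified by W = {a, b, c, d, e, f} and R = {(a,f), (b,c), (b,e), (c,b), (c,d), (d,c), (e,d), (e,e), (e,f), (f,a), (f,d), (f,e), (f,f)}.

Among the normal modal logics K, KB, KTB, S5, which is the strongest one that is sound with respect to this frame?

K

Symmetric (axiom B): no — b R e but not e R b.
Reflexive (axiom T): no — a is not related to itself.
Euclidean (axiom 5): no — b R c and b R e, but not c R e.
So F validates K; KB would additionally require R to be symmetric. The strongest is K.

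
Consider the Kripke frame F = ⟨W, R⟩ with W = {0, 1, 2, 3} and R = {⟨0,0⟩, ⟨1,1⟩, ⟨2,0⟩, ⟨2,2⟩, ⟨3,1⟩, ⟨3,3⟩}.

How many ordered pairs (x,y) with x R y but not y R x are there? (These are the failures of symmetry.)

2

Enumerating: (2,0), (3,1).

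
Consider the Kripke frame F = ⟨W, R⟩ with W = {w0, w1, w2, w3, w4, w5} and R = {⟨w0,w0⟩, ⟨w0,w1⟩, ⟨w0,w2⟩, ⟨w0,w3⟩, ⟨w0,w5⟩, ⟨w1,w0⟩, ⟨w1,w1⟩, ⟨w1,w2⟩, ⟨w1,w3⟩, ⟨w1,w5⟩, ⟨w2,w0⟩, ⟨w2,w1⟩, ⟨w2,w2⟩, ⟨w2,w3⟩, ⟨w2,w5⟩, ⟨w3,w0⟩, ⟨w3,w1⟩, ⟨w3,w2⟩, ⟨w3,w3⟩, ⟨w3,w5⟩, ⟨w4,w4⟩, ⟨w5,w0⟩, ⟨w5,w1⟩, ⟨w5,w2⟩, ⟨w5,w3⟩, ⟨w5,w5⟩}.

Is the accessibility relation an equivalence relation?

Yes

Reflexive: yes — every world is R-related to itself.
Symmetric: yes — every pair in R has its reverse in R.
Transitive: yes — every two-step R-path is closed by a direct edge.
So R is an equivalence relation.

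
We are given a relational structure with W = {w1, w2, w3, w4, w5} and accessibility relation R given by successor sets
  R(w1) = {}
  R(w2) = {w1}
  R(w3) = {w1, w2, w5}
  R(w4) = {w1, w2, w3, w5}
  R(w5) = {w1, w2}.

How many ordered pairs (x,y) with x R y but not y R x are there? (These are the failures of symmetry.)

Enumerating: (w2,w1), (w3,w1), (w3,w2), (w3,w5), (w4,w1), (w4,w2), (w4,w3), (w4,w5), (w5,w1), (w5,w2).

10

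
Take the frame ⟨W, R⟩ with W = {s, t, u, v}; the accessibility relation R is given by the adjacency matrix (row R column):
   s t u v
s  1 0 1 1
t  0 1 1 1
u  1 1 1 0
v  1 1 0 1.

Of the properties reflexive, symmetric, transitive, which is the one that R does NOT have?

Reflexive: yes — every world is R-related to itself.
Symmetric: yes — every pair in R has its reverse in R.
Transitive: no — s R u and u R t, but not s R t.
Only transitive fails.

transitive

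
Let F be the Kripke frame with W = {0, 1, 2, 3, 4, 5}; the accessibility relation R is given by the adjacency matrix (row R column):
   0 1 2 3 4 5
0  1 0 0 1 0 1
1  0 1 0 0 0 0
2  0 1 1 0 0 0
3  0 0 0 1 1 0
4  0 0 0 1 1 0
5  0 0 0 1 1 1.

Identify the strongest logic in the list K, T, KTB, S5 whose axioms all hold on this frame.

Reflexive (axiom T): yes — every world is R-related to itself.
Symmetric (axiom B): no — 0 R 3 but not 3 R 0.
Euclidean (axiom 5): no — 0 R 3 and 0 R 5, but not 3 R 5.
So F validates K, T; KTB would additionally require R to be symmetric. The strongest is T.

T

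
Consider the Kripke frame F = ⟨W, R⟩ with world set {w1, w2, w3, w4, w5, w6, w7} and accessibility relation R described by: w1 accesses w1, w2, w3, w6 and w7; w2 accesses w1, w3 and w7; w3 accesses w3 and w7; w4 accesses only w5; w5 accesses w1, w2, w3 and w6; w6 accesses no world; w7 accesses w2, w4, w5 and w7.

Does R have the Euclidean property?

Euclidean: no — w1 R w2 and w1 R w6, but not w2 R w6.

No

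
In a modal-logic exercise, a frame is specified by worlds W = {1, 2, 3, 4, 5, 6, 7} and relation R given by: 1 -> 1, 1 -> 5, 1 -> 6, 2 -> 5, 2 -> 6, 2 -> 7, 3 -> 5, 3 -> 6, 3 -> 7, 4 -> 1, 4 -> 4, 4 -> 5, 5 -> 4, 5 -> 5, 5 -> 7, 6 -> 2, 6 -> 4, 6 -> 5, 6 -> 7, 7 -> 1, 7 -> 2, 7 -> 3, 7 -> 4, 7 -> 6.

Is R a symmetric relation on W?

No

Symmetric: no — 1 R 5 but not 5 R 1.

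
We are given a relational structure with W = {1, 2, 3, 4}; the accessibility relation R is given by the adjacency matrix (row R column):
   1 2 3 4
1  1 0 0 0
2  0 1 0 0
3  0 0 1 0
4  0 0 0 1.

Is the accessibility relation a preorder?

Yes

Reflexive: yes — every world is R-related to itself.
Transitive: yes — every two-step R-path is closed by a direct edge.
So R is a preorder.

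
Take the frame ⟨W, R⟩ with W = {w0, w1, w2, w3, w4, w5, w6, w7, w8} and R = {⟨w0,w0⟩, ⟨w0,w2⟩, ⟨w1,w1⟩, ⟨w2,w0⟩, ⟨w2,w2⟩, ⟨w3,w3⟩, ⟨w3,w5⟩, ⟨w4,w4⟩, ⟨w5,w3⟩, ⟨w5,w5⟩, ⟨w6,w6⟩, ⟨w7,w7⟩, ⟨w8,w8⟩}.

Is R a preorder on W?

Yes

Reflexive: yes — every world is R-related to itself.
Transitive: yes — every two-step R-path is closed by a direct edge.
So R is a preorder.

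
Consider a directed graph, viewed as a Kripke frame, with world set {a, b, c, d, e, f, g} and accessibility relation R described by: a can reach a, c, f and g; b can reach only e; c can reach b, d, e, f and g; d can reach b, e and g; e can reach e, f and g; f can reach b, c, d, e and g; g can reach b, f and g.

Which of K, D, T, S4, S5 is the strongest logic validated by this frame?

D

Serial (axiom D): yes — every world has a successor (e.g. a R a).
Reflexive (axiom T): no — b is not related to itself.
Transitive (axiom 4): no — a R c and c R b, but not a R b.
Euclidean (axiom 5): no — a R g and a R c, but not g R c.
So F validates K, D; T would additionally require R to be reflexive. The strongest is D.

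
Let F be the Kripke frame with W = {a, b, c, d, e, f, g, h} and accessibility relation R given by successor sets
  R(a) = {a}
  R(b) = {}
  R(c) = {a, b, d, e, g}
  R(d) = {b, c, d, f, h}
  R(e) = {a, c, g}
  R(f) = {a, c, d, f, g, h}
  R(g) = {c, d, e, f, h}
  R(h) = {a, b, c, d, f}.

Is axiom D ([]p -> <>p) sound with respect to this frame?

Axiom D corresponds to the accessibility relation being serial.
Serial: no — b has no R-successor.

No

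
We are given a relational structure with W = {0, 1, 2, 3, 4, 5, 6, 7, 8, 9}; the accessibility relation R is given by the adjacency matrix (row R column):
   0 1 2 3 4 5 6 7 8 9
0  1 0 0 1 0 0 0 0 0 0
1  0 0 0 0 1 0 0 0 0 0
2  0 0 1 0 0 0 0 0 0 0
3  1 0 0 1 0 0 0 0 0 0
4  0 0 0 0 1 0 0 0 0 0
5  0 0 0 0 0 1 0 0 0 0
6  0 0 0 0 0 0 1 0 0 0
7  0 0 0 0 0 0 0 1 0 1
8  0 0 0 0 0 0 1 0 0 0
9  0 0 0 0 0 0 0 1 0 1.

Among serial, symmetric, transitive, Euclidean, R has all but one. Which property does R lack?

symmetric

Serial: yes — every world has a successor (e.g. 0 R 0).
Symmetric: no — 1 R 4 but not 4 R 1.
Transitive: yes — every two-step R-path is closed by a direct edge.
Euclidean: yes — any two successors of a common world are R-related.
Only symmetric fails.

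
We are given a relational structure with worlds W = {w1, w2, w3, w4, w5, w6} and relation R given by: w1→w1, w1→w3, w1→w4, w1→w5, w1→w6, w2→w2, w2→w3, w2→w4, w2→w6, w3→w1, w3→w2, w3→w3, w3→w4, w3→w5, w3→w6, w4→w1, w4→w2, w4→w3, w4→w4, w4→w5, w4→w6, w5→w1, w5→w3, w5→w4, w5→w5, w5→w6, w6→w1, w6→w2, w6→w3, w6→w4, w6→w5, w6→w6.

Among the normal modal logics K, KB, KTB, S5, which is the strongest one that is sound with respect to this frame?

KTB

Symmetric (axiom B): yes — every pair in R has its reverse in R.
Reflexive (axiom T): yes — every world is R-related to itself.
Euclidean (axiom 5): no — w3 R w1 and w3 R w2, but not w1 R w2.
So F validates K, KB, KTB; S5 would additionally require R to be Euclidean. The strongest is KTB.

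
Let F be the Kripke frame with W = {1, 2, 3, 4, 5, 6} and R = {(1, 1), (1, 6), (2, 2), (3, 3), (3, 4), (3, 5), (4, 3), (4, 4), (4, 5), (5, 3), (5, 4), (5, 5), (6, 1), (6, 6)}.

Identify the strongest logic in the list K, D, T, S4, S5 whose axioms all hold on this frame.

S5

Serial (axiom D): yes — every world has a successor (e.g. 1 R 1).
Reflexive (axiom T): yes — every world is R-related to itself.
Transitive (axiom 4): yes — every two-step R-path is closed by a direct edge.
Euclidean (axiom 5): yes — any two successors of a common world are R-related.
So F validates K, D, T, S4, S5. The strongest is S5.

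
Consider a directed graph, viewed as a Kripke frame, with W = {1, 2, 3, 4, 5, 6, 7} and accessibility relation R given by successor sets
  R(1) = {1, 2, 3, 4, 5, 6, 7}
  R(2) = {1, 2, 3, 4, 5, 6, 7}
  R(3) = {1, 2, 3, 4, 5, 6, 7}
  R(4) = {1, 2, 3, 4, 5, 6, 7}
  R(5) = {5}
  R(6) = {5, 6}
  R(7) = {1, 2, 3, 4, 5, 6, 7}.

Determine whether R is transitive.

Yes

Transitive: yes — every two-step R-path is closed by a direct edge.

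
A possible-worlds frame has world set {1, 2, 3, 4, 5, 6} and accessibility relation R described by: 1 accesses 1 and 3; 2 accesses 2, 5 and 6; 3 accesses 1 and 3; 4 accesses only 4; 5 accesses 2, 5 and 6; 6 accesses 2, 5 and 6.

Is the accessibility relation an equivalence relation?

Reflexive: yes — every world is R-related to itself.
Symmetric: yes — every pair in R has its reverse in R.
Transitive: yes — every two-step R-path is closed by a direct edge.
So R is an equivalence relation.

Yes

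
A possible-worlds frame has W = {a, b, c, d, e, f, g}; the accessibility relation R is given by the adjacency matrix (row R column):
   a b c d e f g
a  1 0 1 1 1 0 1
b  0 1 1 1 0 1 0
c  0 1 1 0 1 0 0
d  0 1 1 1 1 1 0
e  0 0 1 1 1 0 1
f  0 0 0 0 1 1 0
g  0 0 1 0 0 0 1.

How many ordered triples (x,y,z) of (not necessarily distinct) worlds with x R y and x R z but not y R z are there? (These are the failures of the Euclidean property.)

31

Enumerating: (a,c,a), (a,c,d), (a,c,g), (a,d,a), (a,d,g), (a,e,a), (a,g,a), (a,g,d), (a,g,e), (b,c,d), (b,c,f), (b,f,b), … and 19 more.
Total: 31.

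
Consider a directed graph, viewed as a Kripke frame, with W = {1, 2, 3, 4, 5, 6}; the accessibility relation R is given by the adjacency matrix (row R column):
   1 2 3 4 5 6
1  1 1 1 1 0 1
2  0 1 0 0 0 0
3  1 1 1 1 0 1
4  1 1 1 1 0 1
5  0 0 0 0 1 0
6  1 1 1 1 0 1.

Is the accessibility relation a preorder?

Yes

Reflexive: yes — every world is R-related to itself.
Transitive: yes — every two-step R-path is closed by a direct edge.
So R is a preorder.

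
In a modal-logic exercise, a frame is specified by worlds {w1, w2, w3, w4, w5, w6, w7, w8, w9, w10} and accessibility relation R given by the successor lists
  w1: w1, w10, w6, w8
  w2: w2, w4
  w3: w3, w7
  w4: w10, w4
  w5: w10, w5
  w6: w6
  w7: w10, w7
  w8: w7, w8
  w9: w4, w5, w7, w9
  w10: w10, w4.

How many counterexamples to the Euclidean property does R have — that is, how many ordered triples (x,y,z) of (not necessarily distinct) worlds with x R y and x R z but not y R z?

Enumerating: (w1,w10,w1), (w1,w10,w6), (w1,w10,w8), (w1,w6,w1), (w1,w6,w10), (w1,w6,w8), (w1,w8,w1), (w1,w8,w10), (w1,w8,w6), (w2,w4,w2), (w3,w7,w3), (w5,w10,w5), … and 11 more.
Total: 23.

23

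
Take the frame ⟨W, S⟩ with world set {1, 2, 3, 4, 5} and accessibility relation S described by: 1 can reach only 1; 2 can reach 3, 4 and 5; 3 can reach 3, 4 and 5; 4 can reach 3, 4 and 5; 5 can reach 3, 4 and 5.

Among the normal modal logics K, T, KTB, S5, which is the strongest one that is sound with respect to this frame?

K

Reflexive (axiom T): no — 2 is not related to itself.
Symmetric (axiom B): no — 2 S 3 but not 3 S 2.
Euclidean (axiom 5): yes — any two successors of a common world are S-related.
So F validates K; T would additionally require S to be reflexive. The strongest is K.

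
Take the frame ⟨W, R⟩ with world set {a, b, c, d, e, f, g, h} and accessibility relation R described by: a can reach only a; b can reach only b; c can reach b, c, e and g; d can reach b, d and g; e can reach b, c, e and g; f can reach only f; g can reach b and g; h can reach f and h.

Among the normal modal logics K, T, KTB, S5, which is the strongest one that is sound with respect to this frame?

Reflexive (axiom T): yes — every world is R-related to itself.
Symmetric (axiom B): no — c R b but not b R c.
Euclidean (axiom 5): no — c R b and c R e, but not b R e.
So F validates K, T; KTB would additionally require R to be symmetric. The strongest is T.

T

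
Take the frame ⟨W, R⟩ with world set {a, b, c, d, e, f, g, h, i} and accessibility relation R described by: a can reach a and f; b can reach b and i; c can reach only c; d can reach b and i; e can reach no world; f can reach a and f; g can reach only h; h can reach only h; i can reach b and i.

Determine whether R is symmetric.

Symmetric: no — d R b but not b R d.

No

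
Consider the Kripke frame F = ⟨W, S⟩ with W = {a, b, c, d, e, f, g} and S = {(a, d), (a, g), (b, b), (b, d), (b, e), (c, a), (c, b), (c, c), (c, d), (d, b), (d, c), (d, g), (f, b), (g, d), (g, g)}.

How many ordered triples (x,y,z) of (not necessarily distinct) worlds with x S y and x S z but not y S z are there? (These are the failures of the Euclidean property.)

19

Enumerating: (a,d,d), (b,d,d), (b,d,e), (b,e,b), (b,e,d), (b,e,e), (c,a,a), (c,a,b), (c,a,c), (c,b,a), (c,b,c), (c,d,a), … and 7 more.
Total: 19.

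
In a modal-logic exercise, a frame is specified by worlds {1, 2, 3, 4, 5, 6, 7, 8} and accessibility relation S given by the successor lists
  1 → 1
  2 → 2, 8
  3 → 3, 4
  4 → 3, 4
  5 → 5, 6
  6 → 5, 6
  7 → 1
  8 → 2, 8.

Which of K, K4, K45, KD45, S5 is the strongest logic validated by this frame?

Transitive (axiom 4): yes — every two-step S-path is closed by a direct edge.
Euclidean (axiom 5): yes — any two successors of a common world are S-related.
Serial (axiom D): yes — every world has a successor (e.g. 1 S 1).
Reflexive (axiom T): no — 7 is not related to itself.
So F validates K, K4, K45, KD45; S5 would additionally require S to be reflexive. The strongest is KD45.

KD45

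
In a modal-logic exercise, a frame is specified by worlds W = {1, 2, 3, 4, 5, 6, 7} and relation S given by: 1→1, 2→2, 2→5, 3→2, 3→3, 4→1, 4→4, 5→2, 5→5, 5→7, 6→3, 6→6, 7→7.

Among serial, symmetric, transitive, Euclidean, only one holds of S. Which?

Serial: yes — every world has a successor (e.g. 1 S 1).
Symmetric: no — 3 S 2 but not 2 S 3.
Transitive: no — 2 S 5 and 5 S 7, but not 2 S 7.
Euclidean: no — 5 S 2 and 5 S 7, but not 2 S 7.
Only serial holds.

serial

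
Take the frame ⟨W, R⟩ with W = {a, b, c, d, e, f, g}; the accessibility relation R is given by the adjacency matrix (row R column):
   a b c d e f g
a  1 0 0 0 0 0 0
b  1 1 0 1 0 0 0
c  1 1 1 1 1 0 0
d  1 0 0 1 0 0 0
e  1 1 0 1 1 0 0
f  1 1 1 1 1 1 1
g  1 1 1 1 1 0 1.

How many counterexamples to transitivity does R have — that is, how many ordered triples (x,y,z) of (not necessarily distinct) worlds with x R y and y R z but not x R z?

R is transitive; there are no such tuples.

0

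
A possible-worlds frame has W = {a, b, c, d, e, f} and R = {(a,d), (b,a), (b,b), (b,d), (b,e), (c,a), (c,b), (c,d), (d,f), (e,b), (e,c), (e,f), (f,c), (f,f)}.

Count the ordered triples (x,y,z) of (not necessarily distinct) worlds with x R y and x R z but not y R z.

23

Enumerating: (a,d,d), (b,a,a), (b,a,b), (b,a,e), (b,d,a), (b,d,b), (b,d,d), (b,d,e), (b,e,a), (b,e,d), (b,e,e), (c,a,a), … and 11 more.
Total: 23.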